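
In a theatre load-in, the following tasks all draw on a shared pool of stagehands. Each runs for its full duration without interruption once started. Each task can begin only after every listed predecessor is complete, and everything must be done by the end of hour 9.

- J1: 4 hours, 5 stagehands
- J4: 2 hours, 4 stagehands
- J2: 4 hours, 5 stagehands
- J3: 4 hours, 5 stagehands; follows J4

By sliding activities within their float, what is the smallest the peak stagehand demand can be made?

Early-start (J1@1, J4@1, J2@1, J3@3) gives peak 15: h1:14  h2:14  h3:15  h4:15  h5:5  h6:5  h7:0  h8:0  h9:0.
Shift J2→3, J3→5.
Schedule J1@1, J4@1, J2@3, J3@5: h1:9  h2:9  h3:10  h4:10  h5:10  h6:10  h7:5  h8:5  h9:0 — peak 10.

10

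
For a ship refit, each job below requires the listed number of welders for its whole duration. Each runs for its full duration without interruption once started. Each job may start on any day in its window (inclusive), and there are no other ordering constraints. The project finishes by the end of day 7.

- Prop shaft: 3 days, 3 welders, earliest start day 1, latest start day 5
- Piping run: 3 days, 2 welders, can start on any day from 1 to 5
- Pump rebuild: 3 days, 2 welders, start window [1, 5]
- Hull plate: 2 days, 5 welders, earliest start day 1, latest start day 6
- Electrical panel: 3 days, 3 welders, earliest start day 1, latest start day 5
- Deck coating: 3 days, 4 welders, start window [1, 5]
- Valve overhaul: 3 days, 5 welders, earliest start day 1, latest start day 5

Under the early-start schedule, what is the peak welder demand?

24

Early-start schedule: Prop shaft@1, Piping run@1, Pump rebuild@1, Hull plate@1, Electrical panel@1, Deck coating@1, Valve overhaul@1.
Load per day: day 1: 24, day 2: 24, day 3: 19, day 4: 0, day 5: 0, day 6: 0, day 7: 0.
Peak is 24.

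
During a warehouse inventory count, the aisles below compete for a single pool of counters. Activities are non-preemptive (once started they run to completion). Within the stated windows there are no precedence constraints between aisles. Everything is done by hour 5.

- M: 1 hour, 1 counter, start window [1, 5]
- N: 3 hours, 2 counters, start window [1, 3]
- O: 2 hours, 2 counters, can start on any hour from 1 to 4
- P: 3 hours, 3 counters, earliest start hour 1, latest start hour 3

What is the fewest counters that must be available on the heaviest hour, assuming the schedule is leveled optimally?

Early-start (M@1, N@1, O@1, P@1) gives peak 8: h1:8  h2:7  h3:5  h4:0  h5:0.
Shift P→3.
Schedule M@1, N@1, O@1, P@3: h1:5  h2:4  h3:5  h4:3  h5:3 — peak 5.

5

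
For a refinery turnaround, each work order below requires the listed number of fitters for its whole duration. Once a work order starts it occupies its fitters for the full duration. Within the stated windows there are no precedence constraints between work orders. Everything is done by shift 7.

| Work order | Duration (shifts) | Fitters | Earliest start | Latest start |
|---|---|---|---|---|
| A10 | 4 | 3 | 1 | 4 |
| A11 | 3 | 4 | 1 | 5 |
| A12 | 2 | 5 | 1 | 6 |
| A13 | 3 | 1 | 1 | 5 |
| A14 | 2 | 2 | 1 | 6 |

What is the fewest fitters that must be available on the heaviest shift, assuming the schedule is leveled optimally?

Early-start (A10@1, A11@1, A12@1, A13@1, A14@1) gives peak 15: s1:15  s2:15  s3:8  s4:3  s5:0  s6:0  s7:0.
Shift A12→6, A13→4, A14→4.
Schedule A10@1, A11@1, A12@6, A13@4, A14@4: s1:7  s2:7  s3:7  s4:6  s5:3  s6:6  s7:5 — peak 7.

7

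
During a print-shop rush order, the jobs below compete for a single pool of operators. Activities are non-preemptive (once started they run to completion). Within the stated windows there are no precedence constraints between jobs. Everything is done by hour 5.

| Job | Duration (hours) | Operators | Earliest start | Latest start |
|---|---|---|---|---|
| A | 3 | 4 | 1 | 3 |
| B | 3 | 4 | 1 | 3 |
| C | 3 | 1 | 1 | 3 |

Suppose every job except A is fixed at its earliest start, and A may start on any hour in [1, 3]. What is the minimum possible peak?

9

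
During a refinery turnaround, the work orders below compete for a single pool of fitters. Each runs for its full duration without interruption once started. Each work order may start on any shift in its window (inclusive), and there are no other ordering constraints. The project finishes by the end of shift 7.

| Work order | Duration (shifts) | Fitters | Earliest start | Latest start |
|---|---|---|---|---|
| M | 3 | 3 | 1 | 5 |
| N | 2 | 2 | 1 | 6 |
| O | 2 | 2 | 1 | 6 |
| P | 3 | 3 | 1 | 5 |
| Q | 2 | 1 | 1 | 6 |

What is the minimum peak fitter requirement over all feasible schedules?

Early-start (M@1, N@1, O@1, P@1, Q@1) gives peak 11: s1:11  s2:11  s3:6  s4:0  s5:0  s6:0  s7:0.
Shift O→3, P→4, Q→5.
Schedule M@1, N@1, O@3, P@4, Q@5: s1:5  s2:5  s3:5  s4:5  s5:4  s6:4  s7:0 — peak 5.

5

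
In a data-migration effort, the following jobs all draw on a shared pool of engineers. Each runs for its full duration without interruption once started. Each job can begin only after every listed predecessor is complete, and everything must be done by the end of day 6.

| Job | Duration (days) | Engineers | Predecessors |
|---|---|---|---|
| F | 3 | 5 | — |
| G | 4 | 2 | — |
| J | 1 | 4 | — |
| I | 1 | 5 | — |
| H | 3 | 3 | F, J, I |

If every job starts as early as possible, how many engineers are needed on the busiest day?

Early-start schedule: F@1, G@1, J@1, I@1, H@4.
Load per day: day 1: 16, day 2: 7, day 3: 7, day 4: 5, day 5: 3, day 6: 3.
Peak is 16.

16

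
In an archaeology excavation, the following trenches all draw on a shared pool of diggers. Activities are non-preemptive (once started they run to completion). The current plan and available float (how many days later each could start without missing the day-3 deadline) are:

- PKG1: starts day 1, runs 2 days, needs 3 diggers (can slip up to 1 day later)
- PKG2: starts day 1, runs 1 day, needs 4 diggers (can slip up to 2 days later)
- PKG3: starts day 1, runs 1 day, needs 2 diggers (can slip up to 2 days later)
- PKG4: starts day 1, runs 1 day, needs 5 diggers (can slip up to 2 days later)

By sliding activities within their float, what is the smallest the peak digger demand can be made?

Early-start (PKG1@1, PKG2@1, PKG3@1, PKG4@1) gives peak 14: d1:14  d2:3  d3:0.
Shift PKG3→2, PKG4→3.
Schedule PKG1@1, PKG2@1, PKG3@2, PKG4@3: d1:7  d2:5  d3:5 — peak 7.

7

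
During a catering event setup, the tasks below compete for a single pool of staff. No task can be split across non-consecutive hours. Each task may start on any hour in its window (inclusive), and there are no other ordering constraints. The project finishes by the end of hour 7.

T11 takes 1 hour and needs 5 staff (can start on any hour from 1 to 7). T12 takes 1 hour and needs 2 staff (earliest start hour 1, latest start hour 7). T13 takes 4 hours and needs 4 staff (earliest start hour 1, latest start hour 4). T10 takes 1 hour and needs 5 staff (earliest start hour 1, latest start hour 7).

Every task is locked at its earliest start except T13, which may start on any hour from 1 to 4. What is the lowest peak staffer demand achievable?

12

T13@1: h1:16  h2:4  h3:4  h4:4  h5:0  h6:0  h7:0 → peak 16
T13@2: h1:12  h2:4  h3:4  h4:4  h5:4  h6:0  h7:0 → peak 12
T13@3: h1:12  h2:0  h3:4  h4:4  h5:4  h6:4  h7:0 → peak 12
T13@4: h1:12  h2:0  h3:0  h4:4  h5:4  h6:4  h7:4 → peak 12
Best is T13@2, peak 12.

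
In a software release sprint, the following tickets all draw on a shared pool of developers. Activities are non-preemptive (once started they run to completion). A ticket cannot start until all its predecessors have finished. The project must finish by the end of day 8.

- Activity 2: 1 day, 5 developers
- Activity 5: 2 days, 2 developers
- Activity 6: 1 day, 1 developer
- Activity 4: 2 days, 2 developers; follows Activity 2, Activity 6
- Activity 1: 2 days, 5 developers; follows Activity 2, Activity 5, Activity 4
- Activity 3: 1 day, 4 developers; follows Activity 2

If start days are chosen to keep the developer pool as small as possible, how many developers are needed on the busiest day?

Early-start (Activity 2@1, Activity 5@1, Activity 6@1, Activity 4@2, Activity 1@4, Activity 3@2) gives peak 8: d1:8  d2:8  d3:2  d4:5  d5:5  d6:0  d7:0  d8:0.
Shift Activity 5→2, Activity 6→2, Activity 4→3, Activity 1→5, Activity 3→7.
Schedule Activity 2@1, Activity 5@2, Activity 6@2, Activity 4@3, Activity 1@5, Activity 3@7: d1:5  d2:3  d3:4  d4:2  d5:5  d6:5  d7:4  d8:0 — peak 5.

5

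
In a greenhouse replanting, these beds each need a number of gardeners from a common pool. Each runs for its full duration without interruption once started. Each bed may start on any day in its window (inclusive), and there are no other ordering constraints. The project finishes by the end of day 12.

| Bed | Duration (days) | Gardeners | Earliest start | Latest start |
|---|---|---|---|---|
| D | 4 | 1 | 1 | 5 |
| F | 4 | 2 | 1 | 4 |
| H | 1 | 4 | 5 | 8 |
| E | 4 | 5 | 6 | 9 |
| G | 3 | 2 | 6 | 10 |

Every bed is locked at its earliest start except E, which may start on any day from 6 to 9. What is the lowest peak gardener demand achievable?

5

E@6: d1:3  d2:3  d3:3  d4:3  d5:4  d6:7  d7:7  d8:7  d9:5  d10:0  d11:0  d12:0 → peak 7
E@7: d1:3  d2:3  d3:3  d4:3  d5:4  d6:2  d7:7  d8:7  d9:5  d10:5  d11:0  d12:0 → peak 7
E@8: d1:3  d2:3  d3:3  d4:3  d5:4  d6:2  d7:2  d8:7  d9:5  d10:5  d11:5  d12:0 → peak 7
E@9: d1:3  d2:3  d3:3  d4:3  d5:4  d6:2  d7:2  d8:2  d9:5  d10:5  d11:5  d12:5 → peak 5
Best is E@9, peak 5.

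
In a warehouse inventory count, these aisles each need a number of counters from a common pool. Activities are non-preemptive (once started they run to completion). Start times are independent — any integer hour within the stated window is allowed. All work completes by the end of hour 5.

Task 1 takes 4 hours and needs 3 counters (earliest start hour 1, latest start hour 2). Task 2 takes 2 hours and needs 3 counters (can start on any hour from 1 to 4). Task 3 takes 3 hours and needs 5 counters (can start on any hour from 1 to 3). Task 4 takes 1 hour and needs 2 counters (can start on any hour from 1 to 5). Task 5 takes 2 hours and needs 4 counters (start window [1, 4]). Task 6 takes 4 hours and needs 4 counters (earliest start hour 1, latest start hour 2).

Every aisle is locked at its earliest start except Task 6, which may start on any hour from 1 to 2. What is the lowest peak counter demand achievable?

19

Task 6@1: h1:21  h2:19  h3:12  h4:7  h5:0 → peak 21
Task 6@2: h1:17  h2:19  h3:12  h4:7  h5:4 → peak 19
Best is Task 6@2, peak 19.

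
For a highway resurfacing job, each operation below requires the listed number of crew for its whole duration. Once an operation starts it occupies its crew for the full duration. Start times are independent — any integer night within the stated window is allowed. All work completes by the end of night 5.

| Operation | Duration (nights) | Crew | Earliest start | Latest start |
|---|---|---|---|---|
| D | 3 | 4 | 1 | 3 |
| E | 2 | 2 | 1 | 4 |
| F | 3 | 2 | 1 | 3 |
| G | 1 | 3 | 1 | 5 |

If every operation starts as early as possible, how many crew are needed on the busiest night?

11

Early-start schedule: D@1, E@1, F@1, G@1.
Load per night: night 1: 11, night 2: 8, night 3: 6, night 4: 0, night 5: 0.
Peak is 11.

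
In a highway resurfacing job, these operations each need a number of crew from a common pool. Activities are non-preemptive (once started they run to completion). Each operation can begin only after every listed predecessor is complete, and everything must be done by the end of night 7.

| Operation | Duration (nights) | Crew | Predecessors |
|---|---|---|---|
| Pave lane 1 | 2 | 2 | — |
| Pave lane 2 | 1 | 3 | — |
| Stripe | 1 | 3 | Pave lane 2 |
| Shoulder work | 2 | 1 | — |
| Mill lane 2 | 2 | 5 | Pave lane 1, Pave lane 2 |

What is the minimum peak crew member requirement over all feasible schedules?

Early-start (Pave lane 1@1, Pave lane 2@1, Stripe@2, Shoulder work@1, Mill lane 2@3) gives peak 6: n1:6  n2:6  n3:5  n4:5  n5:0  n6:0  n7:0.
Shift Shoulder work→3, Mill lane 2→5.
Schedule Pave lane 1@1, Pave lane 2@1, Stripe@2, Shoulder work@3, Mill lane 2@5: n1:5  n2:5  n3:1  n4:1  n5:5  n6:5  n7:0 — peak 5.

5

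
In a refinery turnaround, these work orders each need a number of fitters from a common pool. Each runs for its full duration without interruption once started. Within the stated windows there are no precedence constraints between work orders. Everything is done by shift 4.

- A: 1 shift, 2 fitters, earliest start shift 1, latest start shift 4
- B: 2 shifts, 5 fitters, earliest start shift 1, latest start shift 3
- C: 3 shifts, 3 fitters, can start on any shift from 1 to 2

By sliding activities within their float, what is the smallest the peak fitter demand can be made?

8

Early-start (A@1, B@1, C@1) gives peak 10: s1:10  s2:8  s3:3  s4:0.
Shift C→2.
Schedule A@1, B@1, C@2: s1:7  s2:8  s3:3  s4:3 — peak 8.
No arrangement of the 24 feasible schedules does better.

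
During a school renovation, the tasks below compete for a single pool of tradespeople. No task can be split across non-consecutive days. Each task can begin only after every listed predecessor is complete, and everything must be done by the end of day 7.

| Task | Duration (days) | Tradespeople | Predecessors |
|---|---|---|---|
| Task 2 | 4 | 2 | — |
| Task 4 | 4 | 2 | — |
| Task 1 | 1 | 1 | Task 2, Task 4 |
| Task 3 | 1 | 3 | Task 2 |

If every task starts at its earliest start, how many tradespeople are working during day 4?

4

At early start, day 4 has: Task 2, Task 4.
Demand: 2 + 2 = 4.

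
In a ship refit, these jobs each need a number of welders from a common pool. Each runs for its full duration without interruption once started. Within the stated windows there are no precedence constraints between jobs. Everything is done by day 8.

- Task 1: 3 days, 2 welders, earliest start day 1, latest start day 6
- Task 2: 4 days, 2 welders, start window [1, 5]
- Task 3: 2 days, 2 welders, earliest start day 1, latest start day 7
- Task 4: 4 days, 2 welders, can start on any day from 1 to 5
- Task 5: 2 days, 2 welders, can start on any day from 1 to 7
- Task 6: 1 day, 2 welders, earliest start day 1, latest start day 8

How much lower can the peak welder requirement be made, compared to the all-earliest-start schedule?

8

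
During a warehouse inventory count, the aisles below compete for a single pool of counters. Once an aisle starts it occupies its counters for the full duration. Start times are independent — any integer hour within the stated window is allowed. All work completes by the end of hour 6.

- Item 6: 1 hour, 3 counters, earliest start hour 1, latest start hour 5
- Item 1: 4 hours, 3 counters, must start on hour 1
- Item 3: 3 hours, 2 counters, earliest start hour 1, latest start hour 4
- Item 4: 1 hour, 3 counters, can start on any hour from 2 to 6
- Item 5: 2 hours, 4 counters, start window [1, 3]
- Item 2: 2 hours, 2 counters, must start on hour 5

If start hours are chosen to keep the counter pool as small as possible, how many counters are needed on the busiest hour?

7

Early-start (Item 6@1, Item 1@1, Item 3@1, Item 4@2, Item 5@1, Item 2@5) gives peak 12: h1:12  h2:12  h3:5  h4:3  h5:2  h6:2.
Shift Item 3→4, Item 4→5, Item 5→2.
Schedule Item 6@1, Item 1@1, Item 3@4, Item 4@5, Item 5@2, Item 2@5: h1:6  h2:7  h3:7  h4:5  h5:7  h6:4 — peak 7.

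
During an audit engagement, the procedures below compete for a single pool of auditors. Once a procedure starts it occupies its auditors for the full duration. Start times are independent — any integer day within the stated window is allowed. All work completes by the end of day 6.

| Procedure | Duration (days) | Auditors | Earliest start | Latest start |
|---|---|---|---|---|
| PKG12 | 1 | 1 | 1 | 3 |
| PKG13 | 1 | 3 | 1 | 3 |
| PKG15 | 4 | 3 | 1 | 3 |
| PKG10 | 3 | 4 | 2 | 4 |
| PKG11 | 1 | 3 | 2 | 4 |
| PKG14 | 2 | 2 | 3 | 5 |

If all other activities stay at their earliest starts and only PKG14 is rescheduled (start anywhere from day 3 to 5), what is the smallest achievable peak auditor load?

10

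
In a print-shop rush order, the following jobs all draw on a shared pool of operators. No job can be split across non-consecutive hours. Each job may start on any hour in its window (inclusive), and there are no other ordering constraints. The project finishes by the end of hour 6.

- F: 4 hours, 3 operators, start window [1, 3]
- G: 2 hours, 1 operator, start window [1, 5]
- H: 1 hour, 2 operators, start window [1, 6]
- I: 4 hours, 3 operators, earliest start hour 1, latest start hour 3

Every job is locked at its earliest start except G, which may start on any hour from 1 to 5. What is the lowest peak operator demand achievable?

8

G@1: h1:9  h2:7  h3:6  h4:6  h5:0  h6:0 → peak 9
G@2: h1:8  h2:7  h3:7  h4:6  h5:0  h6:0 → peak 8
G@3: h1:8  h2:6  h3:7  h4:7  h5:0  h6:0 → peak 8
G@4: h1:8  h2:6  h3:6  h4:7  h5:1  h6:0 → peak 8
G@5: h1:8  h2:6  h3:6  h4:6  h5:1  h6:1 → peak 8
Best is G@2, peak 8.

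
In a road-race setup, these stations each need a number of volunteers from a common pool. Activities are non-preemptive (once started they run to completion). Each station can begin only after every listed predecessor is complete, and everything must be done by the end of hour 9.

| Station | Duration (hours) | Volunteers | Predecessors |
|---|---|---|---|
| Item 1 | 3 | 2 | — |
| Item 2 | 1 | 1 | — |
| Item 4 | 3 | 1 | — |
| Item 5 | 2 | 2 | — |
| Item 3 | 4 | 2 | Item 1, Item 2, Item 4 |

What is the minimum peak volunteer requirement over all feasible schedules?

3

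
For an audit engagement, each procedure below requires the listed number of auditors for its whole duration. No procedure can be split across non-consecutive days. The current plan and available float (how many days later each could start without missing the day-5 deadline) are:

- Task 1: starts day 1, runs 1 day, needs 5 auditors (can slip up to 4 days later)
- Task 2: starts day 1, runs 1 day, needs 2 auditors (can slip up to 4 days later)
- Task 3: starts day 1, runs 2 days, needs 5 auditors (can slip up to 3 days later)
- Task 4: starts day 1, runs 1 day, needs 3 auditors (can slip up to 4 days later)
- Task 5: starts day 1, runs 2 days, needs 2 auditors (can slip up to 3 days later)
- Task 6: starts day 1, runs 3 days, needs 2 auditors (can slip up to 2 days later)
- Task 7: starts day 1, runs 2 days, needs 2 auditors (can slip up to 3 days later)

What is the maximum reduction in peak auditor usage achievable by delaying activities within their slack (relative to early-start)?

14

Early-start peak: d1:21  d2:11  d3:2  d4:0  d5:0 ⇒ 21.
Leveled (Task 1@1, Task 2@1, Task 3@2, Task 4@5, Task 5@4, Task 6@2, Task 7@4): d1:7  d2:7  d3:7  d4:6  d5:7 ⇒ 7.
Reduction 21 − 7 = 14.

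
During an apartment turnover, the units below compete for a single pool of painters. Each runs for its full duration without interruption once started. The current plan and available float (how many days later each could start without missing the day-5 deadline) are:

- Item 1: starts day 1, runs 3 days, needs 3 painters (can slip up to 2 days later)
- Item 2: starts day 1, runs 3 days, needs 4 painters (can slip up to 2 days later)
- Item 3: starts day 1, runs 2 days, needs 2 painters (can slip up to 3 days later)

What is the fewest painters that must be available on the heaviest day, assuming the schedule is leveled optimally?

Early-start (Item 1@1, Item 2@1, Item 3@1) gives peak 9: d1:9  d2:9  d3:7  d4:0  d5:0.
Shift Item 3→4.
Schedule Item 1@1, Item 2@1, Item 3@4: d1:7  d2:7  d3:7  d4:2  d5:2 — peak 7.

7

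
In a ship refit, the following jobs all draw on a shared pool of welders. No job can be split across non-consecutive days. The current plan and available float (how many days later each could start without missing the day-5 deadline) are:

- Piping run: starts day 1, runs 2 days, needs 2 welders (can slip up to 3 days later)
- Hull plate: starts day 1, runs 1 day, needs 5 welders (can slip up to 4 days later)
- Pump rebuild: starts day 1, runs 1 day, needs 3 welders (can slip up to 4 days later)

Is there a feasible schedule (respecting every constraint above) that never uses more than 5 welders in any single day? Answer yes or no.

Schedule Piping run@1, Hull plate@3, Pump rebuild@1: d1:5  d2:2  d3:5  d4:0  d5:0 — peak 5 ≤ 5.

yes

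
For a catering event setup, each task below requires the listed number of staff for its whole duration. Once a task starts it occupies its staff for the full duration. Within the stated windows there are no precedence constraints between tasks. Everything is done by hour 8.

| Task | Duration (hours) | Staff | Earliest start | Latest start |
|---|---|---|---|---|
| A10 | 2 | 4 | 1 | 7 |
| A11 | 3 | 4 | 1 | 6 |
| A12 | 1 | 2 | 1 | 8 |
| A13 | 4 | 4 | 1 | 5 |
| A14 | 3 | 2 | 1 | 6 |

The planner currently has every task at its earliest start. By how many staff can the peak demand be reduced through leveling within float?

8

Early-start peak: h1:16  h2:14  h3:10  h4:4  h5:0  h6:0  h7:0  h8:0 ⇒ 16.
Leveled (A10@1, A11@1, A12@3, A13@4, A14@3): h1:8  h2:8  h3:8  h4:6  h5:6  h6:4  h7:4  h8:0 ⇒ 8.
Reduction 16 − 8 = 8.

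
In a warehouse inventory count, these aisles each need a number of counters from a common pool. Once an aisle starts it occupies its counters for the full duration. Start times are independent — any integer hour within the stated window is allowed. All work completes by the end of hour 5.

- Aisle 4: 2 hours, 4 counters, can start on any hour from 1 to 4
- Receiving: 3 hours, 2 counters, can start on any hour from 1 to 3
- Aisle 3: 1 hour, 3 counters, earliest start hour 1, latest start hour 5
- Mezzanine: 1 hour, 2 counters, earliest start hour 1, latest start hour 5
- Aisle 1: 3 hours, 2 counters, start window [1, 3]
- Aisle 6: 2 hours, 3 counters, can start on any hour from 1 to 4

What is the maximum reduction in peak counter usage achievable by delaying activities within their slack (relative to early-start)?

Early-start peak: h1:16  h2:11  h3:4  h4:0  h5:0 ⇒ 16.
Leveled (Aisle 4@1, Receiving@1, Aisle 3@3, Mezzanine@4, Aisle 1@3, Aisle 6@4): h1:6  h2:6  h3:7  h4:7  h5:5 ⇒ 7.
Reduction 16 − 7 = 9.

9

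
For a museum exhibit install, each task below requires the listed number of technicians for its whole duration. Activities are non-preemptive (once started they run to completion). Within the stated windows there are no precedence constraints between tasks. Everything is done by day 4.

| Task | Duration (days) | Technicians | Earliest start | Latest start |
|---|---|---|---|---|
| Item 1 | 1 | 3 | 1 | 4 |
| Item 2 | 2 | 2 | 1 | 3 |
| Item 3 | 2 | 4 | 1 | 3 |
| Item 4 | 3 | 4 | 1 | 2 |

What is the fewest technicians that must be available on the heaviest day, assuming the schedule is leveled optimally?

Early-start (Item 1@1, Item 2@1, Item 3@1, Item 4@1) gives peak 13: d1:13  d2:10  d3:4  d4:0.
Shift Item 3→3, Item 4→2.
Schedule Item 1@1, Item 2@1, Item 3@3, Item 4@2: d1:5  d2:6  d3:8  d4:8 — peak 8.

8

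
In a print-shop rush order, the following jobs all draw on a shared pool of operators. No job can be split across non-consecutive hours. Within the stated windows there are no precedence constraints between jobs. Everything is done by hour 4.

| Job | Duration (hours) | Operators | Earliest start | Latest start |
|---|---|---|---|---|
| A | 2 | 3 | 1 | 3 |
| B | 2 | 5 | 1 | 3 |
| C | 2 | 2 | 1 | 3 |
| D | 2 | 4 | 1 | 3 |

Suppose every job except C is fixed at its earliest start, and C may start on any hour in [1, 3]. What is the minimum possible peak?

C@1: h1:14  h2:14  h3:0  h4:0 → peak 14
C@2: h1:12  h2:14  h3:2  h4:0 → peak 14
C@3: h1:12  h2:12  h3:2  h4:2 → peak 12
Best is C@3, peak 12.

12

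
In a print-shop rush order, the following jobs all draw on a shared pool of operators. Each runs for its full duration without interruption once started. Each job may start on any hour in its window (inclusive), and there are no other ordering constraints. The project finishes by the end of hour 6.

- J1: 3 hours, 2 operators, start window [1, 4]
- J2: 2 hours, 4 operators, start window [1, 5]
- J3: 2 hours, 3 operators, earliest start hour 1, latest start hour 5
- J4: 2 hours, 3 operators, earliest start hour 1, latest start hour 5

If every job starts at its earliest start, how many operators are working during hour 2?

At early start, hour 2 has: J1, J2, J3, J4.
Demand: 2 + 4 + 3 + 3 = 12.

12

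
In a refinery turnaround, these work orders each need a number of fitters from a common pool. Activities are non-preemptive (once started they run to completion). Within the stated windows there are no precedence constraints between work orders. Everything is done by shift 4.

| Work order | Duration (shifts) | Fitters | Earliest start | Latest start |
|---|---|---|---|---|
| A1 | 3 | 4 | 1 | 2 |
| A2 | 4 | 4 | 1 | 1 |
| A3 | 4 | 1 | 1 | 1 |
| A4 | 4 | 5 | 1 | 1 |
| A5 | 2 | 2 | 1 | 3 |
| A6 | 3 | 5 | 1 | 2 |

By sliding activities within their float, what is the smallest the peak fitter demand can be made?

Schedule A1@1, A2@1, A3@1, A4@1, A5@1, A6@1: s1:21  s2:21  s3:19  s4:10 — peak 21.
No arrangement of the 12 feasible schedules does better.

21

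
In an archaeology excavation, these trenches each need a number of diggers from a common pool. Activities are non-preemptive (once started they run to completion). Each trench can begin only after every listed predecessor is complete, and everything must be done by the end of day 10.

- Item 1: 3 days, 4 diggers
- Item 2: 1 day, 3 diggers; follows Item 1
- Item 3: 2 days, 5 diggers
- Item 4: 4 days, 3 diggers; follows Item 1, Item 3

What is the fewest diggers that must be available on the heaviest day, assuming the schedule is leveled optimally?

Early-start (Item 1@1, Item 2@4, Item 3@1, Item 4@4) gives peak 9: d1:9  d2:9  d3:4  d4:6  d5:3  d6:3  d7:3  d8:0  d9:0  d10:0.
Shift Item 3→5, Item 4→7.
Schedule Item 1@1, Item 2@4, Item 3@5, Item 4@7: d1:4  d2:4  d3:4  d4:3  d5:5  d6:5  d7:3  d8:3  d9:3  d10:3 — peak 5.

5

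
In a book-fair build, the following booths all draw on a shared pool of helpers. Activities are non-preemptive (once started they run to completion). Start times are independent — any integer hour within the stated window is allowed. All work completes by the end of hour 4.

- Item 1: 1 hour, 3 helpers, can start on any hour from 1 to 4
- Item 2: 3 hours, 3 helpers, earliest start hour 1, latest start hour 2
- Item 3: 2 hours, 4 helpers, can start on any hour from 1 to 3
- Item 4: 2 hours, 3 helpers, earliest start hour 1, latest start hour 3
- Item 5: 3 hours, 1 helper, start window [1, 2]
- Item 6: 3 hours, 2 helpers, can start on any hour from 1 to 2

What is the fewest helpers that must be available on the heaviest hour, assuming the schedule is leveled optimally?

10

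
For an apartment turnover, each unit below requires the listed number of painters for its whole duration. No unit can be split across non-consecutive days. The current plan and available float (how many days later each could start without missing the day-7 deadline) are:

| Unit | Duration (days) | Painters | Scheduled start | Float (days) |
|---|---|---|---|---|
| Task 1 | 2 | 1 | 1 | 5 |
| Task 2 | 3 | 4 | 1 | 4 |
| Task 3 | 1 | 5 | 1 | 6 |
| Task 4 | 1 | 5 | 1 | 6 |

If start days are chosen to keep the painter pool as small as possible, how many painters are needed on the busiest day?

5

Early-start (Task 1@1, Task 2@1, Task 3@1, Task 4@1) gives peak 15: d1:15  d2:5  d3:4  d4:0  d5:0  d6:0  d7:0.
Shift Task 3→4, Task 4→5.
Schedule Task 1@1, Task 2@1, Task 3@4, Task 4@5: d1:5  d2:5  d3:4  d4:5  d5:5  d6:0  d7:0 — peak 5.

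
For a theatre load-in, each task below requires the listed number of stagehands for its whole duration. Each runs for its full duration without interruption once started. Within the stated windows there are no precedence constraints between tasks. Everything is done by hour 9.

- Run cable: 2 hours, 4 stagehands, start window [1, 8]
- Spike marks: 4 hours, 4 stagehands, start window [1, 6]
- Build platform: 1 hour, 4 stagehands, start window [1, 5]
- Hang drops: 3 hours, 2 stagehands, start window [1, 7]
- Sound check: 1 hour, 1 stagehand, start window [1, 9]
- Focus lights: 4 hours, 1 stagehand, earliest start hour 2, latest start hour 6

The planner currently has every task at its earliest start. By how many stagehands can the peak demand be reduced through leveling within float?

9

Early-start peak: h1:15  h2:11  h3:7  h4:5  h5:1  h6:0  h7:0  h8:0  h9:0 ⇒ 15.
Leveled (Run cable@1, Spike marks@4, Build platform@3, Hang drops@1, Sound check@4, Focus lights@4): h1:6  h2:6  h3:6  h4:6  h5:5  h6:5  h7:5  h8:0  h9:0 ⇒ 6.
Reduction 15 − 6 = 9.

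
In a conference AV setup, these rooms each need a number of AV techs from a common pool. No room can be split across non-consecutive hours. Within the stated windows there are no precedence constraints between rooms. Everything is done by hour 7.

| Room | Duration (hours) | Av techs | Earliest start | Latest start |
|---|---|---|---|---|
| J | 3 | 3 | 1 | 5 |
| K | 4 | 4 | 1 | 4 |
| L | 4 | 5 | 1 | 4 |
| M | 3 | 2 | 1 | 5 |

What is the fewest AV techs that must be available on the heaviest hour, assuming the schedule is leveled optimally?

Early-start (J@1, K@1, L@1, M@1) gives peak 14: h1:14  h2:14  h3:14  h4:9  h5:0  h6:0  h7:0.
Shift L→4.
Schedule J@1, K@1, L@4, M@1: h1:9  h2:9  h3:9  h4:9  h5:5  h6:5  h7:5 — peak 9.

9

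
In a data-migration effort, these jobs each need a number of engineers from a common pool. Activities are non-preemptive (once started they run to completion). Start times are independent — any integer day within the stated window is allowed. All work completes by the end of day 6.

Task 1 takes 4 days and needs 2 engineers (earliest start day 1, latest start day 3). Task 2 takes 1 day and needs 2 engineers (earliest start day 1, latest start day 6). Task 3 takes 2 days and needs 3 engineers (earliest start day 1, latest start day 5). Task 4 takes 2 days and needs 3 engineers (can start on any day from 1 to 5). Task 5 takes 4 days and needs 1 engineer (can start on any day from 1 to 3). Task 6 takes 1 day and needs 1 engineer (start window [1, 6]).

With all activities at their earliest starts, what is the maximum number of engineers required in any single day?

Early-start schedule: Task 1@1, Task 2@1, Task 3@1, Task 4@1, Task 5@1, Task 6@1.
Load per day: day 1: 12, day 2: 9, day 3: 3, day 4: 3, day 5: 0, day 6: 0.
Peak is 12.

12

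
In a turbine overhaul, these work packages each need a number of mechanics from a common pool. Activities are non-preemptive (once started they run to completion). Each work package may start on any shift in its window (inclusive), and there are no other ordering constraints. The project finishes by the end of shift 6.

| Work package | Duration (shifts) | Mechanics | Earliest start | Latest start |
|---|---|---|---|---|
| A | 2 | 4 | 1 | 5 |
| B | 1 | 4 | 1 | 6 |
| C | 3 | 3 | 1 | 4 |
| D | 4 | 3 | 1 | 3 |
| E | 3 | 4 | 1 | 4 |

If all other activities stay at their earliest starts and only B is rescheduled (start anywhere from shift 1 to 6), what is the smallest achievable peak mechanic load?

14

B@1: s1:18  s2:14  s3:10  s4:3  s5:0  s6:0 → peak 18
B@2: s1:14  s2:18  s3:10  s4:3  s5:0  s6:0 → peak 18
B@3: s1:14  s2:14  s3:14  s4:3  s5:0  s6:0 → peak 14
B@4: s1:14  s2:14  s3:10  s4:7  s5:0  s6:0 → peak 14
B@5: s1:14  s2:14  s3:10  s4:3  s5:4  s6:0 → peak 14
B@6: s1:14  s2:14  s3:10  s4:3  s5:0  s6:4 → peak 14
Best is B@3, peak 14.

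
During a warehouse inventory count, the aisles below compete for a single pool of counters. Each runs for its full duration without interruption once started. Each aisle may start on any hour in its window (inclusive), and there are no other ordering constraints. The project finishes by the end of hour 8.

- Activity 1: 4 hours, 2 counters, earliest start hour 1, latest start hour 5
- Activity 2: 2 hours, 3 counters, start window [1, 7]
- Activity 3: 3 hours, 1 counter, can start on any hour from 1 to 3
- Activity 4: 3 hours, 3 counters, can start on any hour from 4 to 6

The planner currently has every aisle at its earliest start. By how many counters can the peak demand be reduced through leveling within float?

1

Early-start peak: h1:6  h2:6  h3:3  h4:5  h5:3  h6:3  h7:0  h8:0 ⇒ 6.
Leveled (Activity 1@1, Activity 2@1, Activity 3@3, Activity 4@5): h1:5  h2:5  h3:3  h4:3  h5:4  h6:3  h7:3  h8:0 ⇒ 5.
Reduction 6 − 5 = 1.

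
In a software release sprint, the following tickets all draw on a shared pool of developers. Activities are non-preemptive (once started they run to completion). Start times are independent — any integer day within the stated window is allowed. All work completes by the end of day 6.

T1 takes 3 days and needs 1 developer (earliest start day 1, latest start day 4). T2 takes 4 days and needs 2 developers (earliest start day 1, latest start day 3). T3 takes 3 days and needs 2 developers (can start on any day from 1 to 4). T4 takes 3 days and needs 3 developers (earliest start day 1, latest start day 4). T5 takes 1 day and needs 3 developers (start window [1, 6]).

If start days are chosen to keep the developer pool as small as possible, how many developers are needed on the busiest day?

Early-start (T1@1, T2@1, T3@1, T4@1, T5@1) gives peak 11: d1:11  d2:8  d3:8  d4:2  d5:0  d6:0.
Shift T4→4, T5→5.
Schedule T1@1, T2@1, T3@1, T4@4, T5@5: d1:5  d2:5  d3:5  d4:5  d5:6  d6:3 — peak 6.

6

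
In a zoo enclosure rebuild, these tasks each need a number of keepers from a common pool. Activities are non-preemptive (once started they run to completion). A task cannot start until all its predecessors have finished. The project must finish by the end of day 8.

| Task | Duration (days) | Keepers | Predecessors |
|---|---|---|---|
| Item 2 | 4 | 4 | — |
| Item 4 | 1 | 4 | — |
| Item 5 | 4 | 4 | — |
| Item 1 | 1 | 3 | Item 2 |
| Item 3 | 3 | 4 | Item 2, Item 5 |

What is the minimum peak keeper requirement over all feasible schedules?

Early-start (Item 2@1, Item 4@1, Item 5@1, Item 1@5, Item 3@5) gives peak 12: d1:12  d2:8  d3:8  d4:8  d5:7  d6:4  d7:4  d8:0.
Shift Item 5→2, Item 3→6.
Schedule Item 2@1, Item 4@1, Item 5@2, Item 1@5, Item 3@6: d1:8  d2:8  d3:8  d4:8  d5:7  d6:4  d7:4  d8:4 — peak 8.

8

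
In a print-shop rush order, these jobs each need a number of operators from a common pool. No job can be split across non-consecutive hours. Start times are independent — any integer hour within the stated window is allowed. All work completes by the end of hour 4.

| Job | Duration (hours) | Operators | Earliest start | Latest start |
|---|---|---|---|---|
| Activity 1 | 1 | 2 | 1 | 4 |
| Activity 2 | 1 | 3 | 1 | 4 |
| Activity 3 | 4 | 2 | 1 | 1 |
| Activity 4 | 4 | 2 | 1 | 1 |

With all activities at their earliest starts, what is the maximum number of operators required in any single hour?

9

Early-start schedule: Activity 1@1, Activity 2@1, Activity 3@1, Activity 4@1.
Load per hour: hour 1: 9, hour 2: 4, hour 3: 4, hour 4: 4.
Peak is 9.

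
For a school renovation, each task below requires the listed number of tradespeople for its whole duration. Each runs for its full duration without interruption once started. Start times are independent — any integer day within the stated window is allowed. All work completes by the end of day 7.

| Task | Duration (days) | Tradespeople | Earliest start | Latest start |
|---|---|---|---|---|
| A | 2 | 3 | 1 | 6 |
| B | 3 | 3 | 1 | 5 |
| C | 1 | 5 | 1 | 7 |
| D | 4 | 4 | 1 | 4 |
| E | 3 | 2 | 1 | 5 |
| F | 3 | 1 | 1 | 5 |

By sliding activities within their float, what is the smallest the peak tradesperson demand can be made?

Early-start (A@1, B@1, C@1, D@1, E@1, F@1) gives peak 18: d1:18  d2:13  d3:10  d4:4  d5:0  d6:0  d7:0.
Shift C→7, D→3, E→4, F→4.
Schedule A@1, B@1, C@7, D@3, E@4, F@4: d1:6  d2:6  d3:7  d4:7  d5:7  d6:7  d7:5 — peak 7.
Total tradesperson-days = 45 over 7 days ⇒ peak ≥ ⌈45/7⌉ = 7, so 7 is optimal.

7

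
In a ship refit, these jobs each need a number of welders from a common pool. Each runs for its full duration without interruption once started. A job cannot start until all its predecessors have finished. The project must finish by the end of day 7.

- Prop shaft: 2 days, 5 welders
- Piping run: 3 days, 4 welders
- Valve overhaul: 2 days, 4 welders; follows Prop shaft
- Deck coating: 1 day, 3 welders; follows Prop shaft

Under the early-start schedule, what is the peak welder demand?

11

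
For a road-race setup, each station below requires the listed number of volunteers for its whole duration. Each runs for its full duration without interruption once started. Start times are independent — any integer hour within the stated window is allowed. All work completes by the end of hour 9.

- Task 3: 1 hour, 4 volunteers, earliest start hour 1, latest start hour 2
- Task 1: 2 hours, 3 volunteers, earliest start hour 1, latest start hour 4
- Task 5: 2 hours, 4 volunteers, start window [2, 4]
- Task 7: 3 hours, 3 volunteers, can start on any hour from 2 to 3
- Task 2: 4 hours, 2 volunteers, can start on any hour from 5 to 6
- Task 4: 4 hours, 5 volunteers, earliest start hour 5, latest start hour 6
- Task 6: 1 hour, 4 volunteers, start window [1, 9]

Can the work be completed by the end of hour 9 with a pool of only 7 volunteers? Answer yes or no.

Schedule Task 3@1, Task 1@1, Task 5@2, Task 7@3, Task 2@5, Task 4@6, Task 6@4: h1:7  h2:7  h3:7  h4:7  h5:5  h6:7  h7:7  h8:7  h9:5 — peak 7 ≤ 7.

yes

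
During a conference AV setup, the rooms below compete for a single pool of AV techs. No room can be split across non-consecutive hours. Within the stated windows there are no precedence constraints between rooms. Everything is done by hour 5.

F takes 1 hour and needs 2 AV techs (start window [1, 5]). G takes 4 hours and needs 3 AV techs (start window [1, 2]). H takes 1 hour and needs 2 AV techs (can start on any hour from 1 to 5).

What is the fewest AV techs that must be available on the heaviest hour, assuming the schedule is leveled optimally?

Early-start (F@1, G@1, H@1) gives peak 7: h1:7  h2:3  h3:3  h4:3  h5:0.
Shift G→2.
Schedule F@1, G@2, H@1: h1:4  h2:3  h3:3  h4:3  h5:3 — peak 4.
Total AV tech-hours = 16 over 5 hours ⇒ peak ≥ ⌈16/5⌉ = 4, so 4 is optimal.

4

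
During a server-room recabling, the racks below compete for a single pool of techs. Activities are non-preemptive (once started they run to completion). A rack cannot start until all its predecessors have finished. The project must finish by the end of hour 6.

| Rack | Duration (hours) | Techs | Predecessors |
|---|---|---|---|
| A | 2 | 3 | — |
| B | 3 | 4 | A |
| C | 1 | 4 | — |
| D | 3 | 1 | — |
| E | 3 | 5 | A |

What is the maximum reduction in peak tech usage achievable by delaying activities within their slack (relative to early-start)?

1

Early-start peak: h1:8  h2:4  h3:10  h4:9  h5:9  h6:0 ⇒ 10.
Leveled (A@1, B@3, C@1, D@1, E@4): h1:8  h2:4  h3:5  h4:9  h5:9  h6:5 ⇒ 9.
Reduction 10 − 9 = 1.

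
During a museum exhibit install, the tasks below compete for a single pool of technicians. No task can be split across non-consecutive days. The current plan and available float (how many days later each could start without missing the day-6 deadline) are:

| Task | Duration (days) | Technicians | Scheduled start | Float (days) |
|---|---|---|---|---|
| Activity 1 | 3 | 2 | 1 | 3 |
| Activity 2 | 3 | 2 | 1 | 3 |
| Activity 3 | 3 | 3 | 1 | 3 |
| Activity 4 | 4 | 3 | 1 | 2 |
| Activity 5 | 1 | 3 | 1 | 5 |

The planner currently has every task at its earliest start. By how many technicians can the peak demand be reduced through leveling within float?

6

Early-start peak: d1:13  d2:10  d3:10  d4:3  d5:0  d6:0 ⇒ 13.
Leveled (Activity 1@1, Activity 2@1, Activity 3@4, Activity 4@1, Activity 5@5): d1:7  d2:7  d3:7  d4:6  d5:6  d6:3 ⇒ 7.
Reduction 13 − 7 = 6.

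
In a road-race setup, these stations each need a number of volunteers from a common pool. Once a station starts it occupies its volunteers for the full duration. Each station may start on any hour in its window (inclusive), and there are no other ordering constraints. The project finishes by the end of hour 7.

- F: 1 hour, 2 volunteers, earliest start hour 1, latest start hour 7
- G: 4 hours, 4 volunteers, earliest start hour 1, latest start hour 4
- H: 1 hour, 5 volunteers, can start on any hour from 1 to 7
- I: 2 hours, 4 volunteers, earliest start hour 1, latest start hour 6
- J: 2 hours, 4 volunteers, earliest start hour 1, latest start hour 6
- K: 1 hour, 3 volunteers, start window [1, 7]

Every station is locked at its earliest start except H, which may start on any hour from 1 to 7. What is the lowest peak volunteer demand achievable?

H@1: h1:22  h2:12  h3:4  h4:4  h5:0  h6:0  h7:0 → peak 22
H@2: h1:17  h2:17  h3:4  h4:4  h5:0  h6:0  h7:0 → peak 17
H@3: h1:17  h2:12  h3:9  h4:4  h5:0  h6:0  h7:0 → peak 17
H@4: h1:17  h2:12  h3:4  h4:9  h5:0  h6:0  h7:0 → peak 17
H@5: h1:17  h2:12  h3:4  h4:4  h5:5  h6:0  h7:0 → peak 17
H@6: h1:17  h2:12  h3:4  h4:4  h5:0  h6:5  h7:0 → peak 17
H@7: h1:17  h2:12  h3:4  h4:4  h5:0  h6:0  h7:5 → peak 17
Best is H@2, peak 17.

17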